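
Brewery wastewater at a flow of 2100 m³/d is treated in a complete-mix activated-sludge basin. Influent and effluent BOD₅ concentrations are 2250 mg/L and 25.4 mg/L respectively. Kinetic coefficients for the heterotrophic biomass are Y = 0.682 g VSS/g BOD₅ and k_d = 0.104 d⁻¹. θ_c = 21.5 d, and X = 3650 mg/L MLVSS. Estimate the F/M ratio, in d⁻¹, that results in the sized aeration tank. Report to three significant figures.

Steady-state biomass mass balance: V·X·(1 + k_d·θ_c) = Y·Q·(S₀ − S)·θ_c, so V = 0.682 × 2100 × (2250 − 25.4) × 21.5 / [3650 × (1 + 0.104 × 21.5)] = 6.85×10^7 / 11811 = 5800 m³.
Food-to-microorganism ratio F/M = Q S₀ / (V X) = 2100 × 2250 / (5800 × 3650) = 0.2232 d⁻¹.

F/M ≈ 0.223 d⁻¹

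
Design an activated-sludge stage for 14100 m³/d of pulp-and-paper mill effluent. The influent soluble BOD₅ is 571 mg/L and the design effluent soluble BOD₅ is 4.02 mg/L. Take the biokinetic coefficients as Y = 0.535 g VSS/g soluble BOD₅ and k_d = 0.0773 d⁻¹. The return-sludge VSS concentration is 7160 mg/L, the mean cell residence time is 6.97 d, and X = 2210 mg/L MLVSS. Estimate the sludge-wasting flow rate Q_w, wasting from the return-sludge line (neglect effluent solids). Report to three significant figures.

Rearranging the biomass balance for a CMAS with decay, V = Y·Q·ΔS·θ_c / [X·(1+k_d θ_c)] = 0.535 × 14100 × (571 − 4.02) × 6.97 / [2210 × (1 + 0.0773 × 6.97)] = 2.98×10^7 / 3401 = 8766 m³.
Q_w = (V·X)/(θ_c X_r) = 8766 × 2210 / (6.97 × 7160) = 388.2 m³/d.

Q_w ≈ 388 m³/d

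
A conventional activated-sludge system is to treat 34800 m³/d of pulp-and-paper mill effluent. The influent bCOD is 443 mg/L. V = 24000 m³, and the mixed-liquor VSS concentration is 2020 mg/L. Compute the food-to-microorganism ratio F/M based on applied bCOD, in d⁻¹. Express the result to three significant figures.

F/M = Q·S₀ / (V·X) = 34800 × 443 / (24000 × 2020) = 0.3180 g bCOD·(g VSS·d)⁻¹.

F/M ≈ 0.318 d⁻¹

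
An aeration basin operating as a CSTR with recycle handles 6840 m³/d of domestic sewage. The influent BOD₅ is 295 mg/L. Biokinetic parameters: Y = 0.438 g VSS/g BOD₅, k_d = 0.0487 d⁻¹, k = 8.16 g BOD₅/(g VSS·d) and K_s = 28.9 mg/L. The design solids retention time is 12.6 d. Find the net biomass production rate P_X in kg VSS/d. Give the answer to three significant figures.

P_X ≈ 546 kg VSS/d

Effluent substrate depends only on kinetics and SRT: S = K_s(1 + k_d θ_c) / [θ_c(Yk − k_d) − 1] = 28.9 × (1 + 0.0487 × 12.6) / [12.6 × (0.438 × 8.16 − 0.0487) − 1] = 46.63 / 43.42 = 1.074 mg/L.
Correct the yield for decay: Y_obs = Y/(1 + k_d θ_c) = 0.438 / (1 + 0.0487 × 12.6) = 0.438 / 1.614 = 0.2714.
Mass of BOD₅ removed per day: Q(S₀ − S) = 6840 × 293.9 g/m³ = 2010 kg/d.
Net biomass production P_X = Y_obs × Q·(S₀ − S) = 0.2714 × 2010 = 545.7 kg VSS/d.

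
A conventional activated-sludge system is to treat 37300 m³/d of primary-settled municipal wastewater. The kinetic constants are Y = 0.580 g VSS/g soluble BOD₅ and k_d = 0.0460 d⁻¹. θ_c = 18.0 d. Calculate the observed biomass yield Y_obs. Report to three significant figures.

Y_obs ≈ 0.317 g VSS/g soluble BOD₅

Correct the yield for decay: Y_obs = Y/(1 + k_d θ_c) = 0.580 / (1 + 0.0460 × 18.0) = 0.580 / 1.828 = 0.3173.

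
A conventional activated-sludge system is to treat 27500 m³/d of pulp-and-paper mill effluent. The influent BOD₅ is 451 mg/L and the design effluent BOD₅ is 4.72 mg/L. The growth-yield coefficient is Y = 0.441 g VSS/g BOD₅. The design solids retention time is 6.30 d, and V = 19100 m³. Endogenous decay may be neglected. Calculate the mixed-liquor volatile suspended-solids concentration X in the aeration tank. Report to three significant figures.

X ≈ 1790 mg/L

X = Y·Q·ΔS·θ_c / V = 0.441 × 27500 × (451 − 4.72) × 6.30 / 19100 = 1785 mg/L.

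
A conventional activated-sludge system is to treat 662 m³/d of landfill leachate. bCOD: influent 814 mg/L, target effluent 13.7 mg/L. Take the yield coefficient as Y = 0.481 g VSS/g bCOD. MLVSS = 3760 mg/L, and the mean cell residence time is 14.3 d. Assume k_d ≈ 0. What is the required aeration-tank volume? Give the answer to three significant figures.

Biomass mass balance (decay neglected): V·X = Y·Q·(S₀ − S)·θ_c, so V = 0.481 × 662 × (814 − 13.7) × 14.3 / 3760 = 969.2 m³.

V ≈ 969 m³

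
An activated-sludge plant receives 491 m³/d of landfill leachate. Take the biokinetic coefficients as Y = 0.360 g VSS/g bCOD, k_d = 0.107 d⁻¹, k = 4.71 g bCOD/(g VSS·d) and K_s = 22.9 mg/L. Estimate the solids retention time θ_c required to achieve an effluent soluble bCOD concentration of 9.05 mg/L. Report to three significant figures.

From 1/θ_c = Y·k·S/(K_s + S) − k_d: Y·k·S/(K_s+S) = 0.360 × 4.71 × 9.05 / (22.9 + 9.05) = 0.4803 d⁻¹.
1/θ_c = 0.4803 − 0.107 = 0.3733 d⁻¹, so θ_c = 2.679 d.

θ_c ≈ 2.68 d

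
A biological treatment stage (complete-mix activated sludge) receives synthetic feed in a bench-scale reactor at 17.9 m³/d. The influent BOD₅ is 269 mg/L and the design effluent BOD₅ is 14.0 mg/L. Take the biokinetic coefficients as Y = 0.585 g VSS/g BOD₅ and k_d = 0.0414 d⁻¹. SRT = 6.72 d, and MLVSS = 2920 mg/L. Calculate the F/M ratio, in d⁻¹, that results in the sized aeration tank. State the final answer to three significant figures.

Steady-state biomass mass balance: V·X·(1 + k_d·θ_c) = Y·Q·(S₀ − S)·θ_c, so V = 0.585 × 17.9 × (269 − 14.0) × 6.72 / [2920 × (1 + 0.0414 × 6.72)] = 1.79×10^4 / 3732 = 4.808 m³.
F/M = Q·S₀ / (V·X) = 17.9 × 269 / (4.808 × 2920) = 0.3430 g BOD₅·(g VSS·d)⁻¹.

F/M ≈ 0.343 d⁻¹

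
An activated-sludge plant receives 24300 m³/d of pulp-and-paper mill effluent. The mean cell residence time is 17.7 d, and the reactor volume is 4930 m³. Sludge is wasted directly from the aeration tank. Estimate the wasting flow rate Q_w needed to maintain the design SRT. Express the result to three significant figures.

Wasting from the aeration tank: Q_w = V / θ_c = 4930 / 17.7 = 278.5 m³/d.

Q_w ≈ 279 m³/d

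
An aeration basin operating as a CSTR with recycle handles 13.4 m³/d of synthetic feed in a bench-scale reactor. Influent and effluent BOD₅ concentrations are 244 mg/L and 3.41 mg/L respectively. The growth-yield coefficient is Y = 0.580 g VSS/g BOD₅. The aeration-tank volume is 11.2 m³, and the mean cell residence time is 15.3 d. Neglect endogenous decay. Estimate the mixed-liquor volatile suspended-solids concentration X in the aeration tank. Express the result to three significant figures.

X = Y·Q·ΔS·θ_c / V = 0.580 × 13.4 × (244 − 3.41) × 15.3 / 11.2 = 2554 mg/L.

X ≈ 2550 mg/L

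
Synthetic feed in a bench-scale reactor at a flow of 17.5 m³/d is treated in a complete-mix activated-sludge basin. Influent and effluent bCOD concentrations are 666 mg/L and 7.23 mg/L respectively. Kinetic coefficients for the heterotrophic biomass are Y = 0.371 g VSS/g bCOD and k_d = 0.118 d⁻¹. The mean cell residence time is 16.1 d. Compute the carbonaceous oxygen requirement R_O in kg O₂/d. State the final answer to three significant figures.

R_O ≈ 9.43 kg O₂/d

Observed yield with endogenous decay: Y_obs = Y / (1 + k_d·θ_c) = 0.371 / (1 + 0.118 × 16.1) = 0.371 / 2.900 = 0.1279 g VSS/g bCOD.
Mass of bCOD removed per day: Q(S₀ − S) = 17.5 × 658.8 g/m³ = 11.53 kg/d.
P_X = Y_obs·Q·(S₀ − S) = 0.1279 × 11.53 = 1.475 kg VSS/d.
R_O = Q·(S₀ − S) − 1.42·P_X = 11.53 − 1.42 × 1.475 = 9.434 kg O₂/d.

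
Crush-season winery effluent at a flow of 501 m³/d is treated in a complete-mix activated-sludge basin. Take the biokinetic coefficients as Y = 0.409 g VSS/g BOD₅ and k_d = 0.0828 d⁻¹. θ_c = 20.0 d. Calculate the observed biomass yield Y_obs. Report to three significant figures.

Y_obs ≈ 0.154 g VSS/g BOD₅

Y_obs = Y / (1 + k_d θ_c) = 0.409 / (1 + 0.0828 × 20.0) = 0.409 / 2.656 = 0.1540.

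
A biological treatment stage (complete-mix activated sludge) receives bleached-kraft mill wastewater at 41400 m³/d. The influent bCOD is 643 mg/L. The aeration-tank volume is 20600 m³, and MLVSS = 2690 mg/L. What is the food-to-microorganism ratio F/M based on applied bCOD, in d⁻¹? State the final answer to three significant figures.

F/M = Q·S₀ / (V·X) = 41400 × 643 / (20600 × 2690) = 0.4804 g bCOD·(g VSS·d)⁻¹.

F/M ≈ 0.480 d⁻¹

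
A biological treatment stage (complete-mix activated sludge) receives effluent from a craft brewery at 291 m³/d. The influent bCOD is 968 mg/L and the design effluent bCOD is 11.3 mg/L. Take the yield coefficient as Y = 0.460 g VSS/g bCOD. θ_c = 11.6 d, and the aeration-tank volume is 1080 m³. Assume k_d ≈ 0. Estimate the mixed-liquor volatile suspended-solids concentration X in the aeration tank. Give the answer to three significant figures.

X ≈ 1380 mg/L

X = Y·Q·ΔS·θ_c / V = 0.460 × 291 × (968 − 11.3) × 11.6 / 1080 = 1376 mg/L.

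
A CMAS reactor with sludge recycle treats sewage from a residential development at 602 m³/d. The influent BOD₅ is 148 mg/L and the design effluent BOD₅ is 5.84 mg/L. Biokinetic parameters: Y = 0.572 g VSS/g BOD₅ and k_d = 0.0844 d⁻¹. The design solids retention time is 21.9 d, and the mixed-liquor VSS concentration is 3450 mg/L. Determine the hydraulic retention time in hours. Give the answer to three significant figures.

From the SRT design equation V = Y Q (S₀−S) θ_c / [X (1 + k_d θ_c)] = 0.572 × 602 × (148 − 5.84) × 21.9 / [3450 × (1 + 0.0844 × 21.9)] = 1.07×10^6 / 9827 = 109.1 m³.
HRT = V/Q = 109.1 m³ / 602 m³·d⁻¹ = 0.1812 d × 24 = 4.349 h.

τ ≈ 4.35 h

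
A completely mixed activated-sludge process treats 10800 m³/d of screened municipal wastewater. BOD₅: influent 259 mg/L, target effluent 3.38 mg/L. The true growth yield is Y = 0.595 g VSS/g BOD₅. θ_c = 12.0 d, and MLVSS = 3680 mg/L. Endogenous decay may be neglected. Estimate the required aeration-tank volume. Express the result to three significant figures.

V·X = Y·Q·ΔS·θ_c gives V = 0.595 × 10800 × (259 − 3.38) × 12.0 / 3680 = 5356 m³.

V ≈ 5360 m³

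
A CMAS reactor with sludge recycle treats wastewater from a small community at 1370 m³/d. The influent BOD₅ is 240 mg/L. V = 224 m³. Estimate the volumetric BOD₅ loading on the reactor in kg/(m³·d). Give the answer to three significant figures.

L_v ≈ 1.47 kg BOD₅/(m³·d)

Volumetric loading L_v = Q·S₀ / V = 1370 × 240 g/m³ / 224.0 m³ = 1468 g/(m³·d) = 1.468 kg BOD₅/(m³·d).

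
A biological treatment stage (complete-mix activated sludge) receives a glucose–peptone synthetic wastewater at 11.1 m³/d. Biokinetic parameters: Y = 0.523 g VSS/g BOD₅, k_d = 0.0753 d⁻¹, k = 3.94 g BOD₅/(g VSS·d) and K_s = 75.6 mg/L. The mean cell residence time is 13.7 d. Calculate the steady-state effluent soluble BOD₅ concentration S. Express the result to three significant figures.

S ≈ 5.86 mg/L

Effluent substrate depends only on kinetics and SRT: S = K_s(1 + k_d θ_c) / [θ_c(Yk − k_d) − 1] = 75.6 × (1 + 0.0753 × 13.7) / [13.7 × (0.523 × 3.94 − 0.0753) − 1] = 153.6 / 26.20 = 5.862 mg/L.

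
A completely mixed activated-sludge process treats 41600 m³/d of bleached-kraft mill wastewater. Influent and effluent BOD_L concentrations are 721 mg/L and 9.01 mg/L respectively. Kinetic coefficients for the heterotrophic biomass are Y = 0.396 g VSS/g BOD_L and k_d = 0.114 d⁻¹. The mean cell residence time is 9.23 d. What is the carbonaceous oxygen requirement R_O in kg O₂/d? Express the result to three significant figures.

R_O ≈ 21500 kg O₂/d

Y_obs = Y / (1 + k_d θ_c) = 0.396 / (1 + 0.114 × 9.23) = 0.396 / 2.052 = 0.1930.
Mass of BOD_L removed per day: Q(S₀ − S) = 41600 × 712.0 g/m³ = 29619 kg/d.
Biomass synthesised: P_X = Y_obs × 29619 = 5715 kg VSS/d.
Carbonaceous O₂ demand = substrate oxidised − cell-mass equivalent = 29619 − 1.42 × 5715 = 21503 kg O₂/d.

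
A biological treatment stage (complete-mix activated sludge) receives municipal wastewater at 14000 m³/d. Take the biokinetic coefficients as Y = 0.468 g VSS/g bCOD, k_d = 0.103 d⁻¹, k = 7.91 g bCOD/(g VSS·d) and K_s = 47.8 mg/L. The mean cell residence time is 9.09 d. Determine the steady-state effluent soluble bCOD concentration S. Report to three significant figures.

For a completely mixed reactor with recycle the Lawrence–McCarty relation gives S = K_s·(1 + k_d·θ_c) / [θ_c·(Y·k − k_d) − 1] = 47.8 × (1 + 0.103 × 9.09) / [9.09 × (0.468 × 7.91 − 0.103) − 1] = 92.55 / 31.71 = 2.918 mg/L.

S ≈ 2.92 mg/L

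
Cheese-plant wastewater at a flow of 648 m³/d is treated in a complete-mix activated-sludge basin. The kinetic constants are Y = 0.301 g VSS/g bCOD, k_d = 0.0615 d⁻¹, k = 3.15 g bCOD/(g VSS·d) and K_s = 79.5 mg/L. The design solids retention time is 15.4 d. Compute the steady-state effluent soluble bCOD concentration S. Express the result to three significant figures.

S ≈ 12.2 mg/L

Effluent substrate depends only on kinetics and SRT: S = K_s(1 + k_d θ_c) / [θ_c(Yk − k_d) − 1] = 79.5 × (1 + 0.0615 × 15.4) / [15.4 × (0.301 × 3.15 − 0.0615) − 1] = 154.8 / 12.65 = 12.23 mg/L.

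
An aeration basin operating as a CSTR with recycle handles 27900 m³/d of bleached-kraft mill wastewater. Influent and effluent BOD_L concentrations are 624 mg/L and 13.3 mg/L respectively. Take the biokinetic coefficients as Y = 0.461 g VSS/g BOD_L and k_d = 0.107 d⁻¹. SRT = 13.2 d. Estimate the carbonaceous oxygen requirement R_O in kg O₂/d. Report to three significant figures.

The observed yield is Y_obs = Y/(1 + k_d·θ_c) = 0.461 / (1 + 0.107 × 13.2) = 0.461 / 2.412 = 0.1911 g VSS per g BOD_L removed.
Q·(S₀ − S) = 27900 × (624 − 13.3) × 10⁻³ = 17039 kg/d removed.
Net sludge production P_X = 0.1911 × 17039 = 3256 kg VSS/d.
Carbonaceous O₂ demand = substrate oxidised − cell-mass equivalent = 17039 − 1.42 × 3256 = 12415 kg O₂/d.

R_O ≈ 12400 kg O₂/d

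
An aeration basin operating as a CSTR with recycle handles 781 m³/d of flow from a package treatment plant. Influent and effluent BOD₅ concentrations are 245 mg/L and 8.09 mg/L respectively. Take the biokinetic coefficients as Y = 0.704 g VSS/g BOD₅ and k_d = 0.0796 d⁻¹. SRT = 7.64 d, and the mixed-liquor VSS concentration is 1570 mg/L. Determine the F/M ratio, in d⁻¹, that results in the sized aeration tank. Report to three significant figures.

F/M ≈ 0.309 d⁻¹

Steady-state biomass mass balance: V·X·(1 + k_d·θ_c) = Y·Q·(S₀ − S)·θ_c, so V = 0.704 × 781 × (245 − 8.09) × 7.64 / [1570 × (1 + 0.0796 × 7.64)] = 9.95×10^5 / 2525 = 394.2 m³.
F/M = Q·S₀ / (V·X) = 781 × 245 / (394.2 × 1570) = 0.3092 g BOD₅·(g VSS·d)⁻¹.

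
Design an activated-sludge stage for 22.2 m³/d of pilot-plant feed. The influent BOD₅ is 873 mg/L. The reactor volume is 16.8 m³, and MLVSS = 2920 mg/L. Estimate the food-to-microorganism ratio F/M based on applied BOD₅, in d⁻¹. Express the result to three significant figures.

F/M = Q·S₀ / (V·X) = 22.2 × 873 / (16.80 × 2920) = 0.3951 g BOD₅·(g VSS·d)⁻¹.

F/M ≈ 0.395 d⁻¹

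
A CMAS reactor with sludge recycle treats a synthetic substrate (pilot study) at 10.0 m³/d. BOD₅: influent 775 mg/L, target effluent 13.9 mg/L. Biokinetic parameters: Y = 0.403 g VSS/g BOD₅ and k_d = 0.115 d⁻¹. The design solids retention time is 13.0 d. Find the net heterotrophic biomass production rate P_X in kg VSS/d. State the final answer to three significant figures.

P_X ≈ 1.23 kg VSS/d

Y_obs = Y / (1 + k_d θ_c) = 0.403 / (1 + 0.115 × 13.0) = 0.403 / 2.495 = 0.1615.
Substrate removed = Q·(S₀ − S) = 10.0 m³/d × (775 − 13.9) g/m³ = 7.61×10^3 g/d = 7.611 kg/d.
So the net sludge growth is P_X = 0.1615 × 7.611 = 1.229 kg VSS/d.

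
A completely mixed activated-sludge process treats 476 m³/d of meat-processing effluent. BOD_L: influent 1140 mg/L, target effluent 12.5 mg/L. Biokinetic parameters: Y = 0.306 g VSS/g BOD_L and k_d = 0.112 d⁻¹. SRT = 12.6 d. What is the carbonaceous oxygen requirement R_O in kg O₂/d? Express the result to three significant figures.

R_O ≈ 440 kg O₂/d

Observed yield with endogenous decay: Y_obs = Y / (1 + k_d·θ_c) = 0.306 / (1 + 0.112 × 12.6) = 0.306 / 2.411 = 0.1269 g VSS/g BOD_L.
ΔS = 1140 − 12.5 = 1128 mg/L, so the substrate removal rate is 476 × 1128/1000 = 536.7 kg BOD_L/d.
Net sludge production P_X = 0.1269 × 536.7 = 68.11 kg VSS/d.
Carbonaceous O₂ demand = substrate oxidised − cell-mass equivalent = 536.7 − 1.42 × 68.11 = 440.0 kg O₂/d.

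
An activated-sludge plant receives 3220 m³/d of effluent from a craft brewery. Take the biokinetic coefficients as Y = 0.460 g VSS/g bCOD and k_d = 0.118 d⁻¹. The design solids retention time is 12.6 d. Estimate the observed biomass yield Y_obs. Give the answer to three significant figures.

Y_obs = Y / (1 + k_d θ_c) = 0.460 / (1 + 0.118 × 12.6) = 0.460 / 2.487 = 0.1850.

Y_obs ≈ 0.185 g VSS/g bCOD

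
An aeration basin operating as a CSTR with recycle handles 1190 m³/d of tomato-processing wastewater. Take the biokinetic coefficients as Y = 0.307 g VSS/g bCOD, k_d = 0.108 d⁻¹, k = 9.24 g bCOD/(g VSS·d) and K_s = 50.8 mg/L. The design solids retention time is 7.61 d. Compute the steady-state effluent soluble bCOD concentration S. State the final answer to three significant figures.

S ≈ 4.68 mg/L

Effluent substrate depends only on kinetics and SRT: S = K_s(1 + k_d θ_c) / [θ_c(Yk − k_d) − 1] = 50.8 × (1 + 0.108 × 7.61) / [7.61 × (0.307 × 9.24 − 0.108) − 1] = 92.55 / 19.77 = 4.683 mg/L.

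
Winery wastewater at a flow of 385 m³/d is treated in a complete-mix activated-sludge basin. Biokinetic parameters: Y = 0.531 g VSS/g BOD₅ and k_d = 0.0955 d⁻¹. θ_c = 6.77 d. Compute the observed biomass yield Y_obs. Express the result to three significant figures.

Y_obs ≈ 0.322 g VSS/g BOD₅

The observed yield is Y_obs = Y/(1 + k_d·θ_c) = 0.531 / (1 + 0.0955 × 6.77) = 0.531 / 1.647 = 0.3225 g VSS per g BOD₅ removed.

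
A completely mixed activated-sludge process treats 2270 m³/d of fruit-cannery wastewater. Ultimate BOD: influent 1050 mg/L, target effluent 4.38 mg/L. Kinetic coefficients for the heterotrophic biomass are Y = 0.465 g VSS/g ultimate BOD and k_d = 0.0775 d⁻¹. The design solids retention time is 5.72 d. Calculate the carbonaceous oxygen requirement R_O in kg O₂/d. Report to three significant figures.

Observed yield with endogenous decay: Y_obs = Y / (1 + k_d·θ_c) = 0.465 / (1 + 0.0775 × 5.72) = 0.465 / 1.443 = 0.3222 g VSS/g ultimate BOD.
Substrate removed = Q·(S₀ − S) = 2270 m³/d × (1050 − 4.38) g/m³ = 2.37×10^6 g/d = 2374 kg/d.
Net sludge production P_X = 0.3222 × 2374 = 764.7 kg VSS/d.
R_O = Q·(S₀ − S) − 1.42·P_X = 2374 − 1.42 × 764.7 = 1288 kg O₂/d.

R_O ≈ 1290 kg O₂/d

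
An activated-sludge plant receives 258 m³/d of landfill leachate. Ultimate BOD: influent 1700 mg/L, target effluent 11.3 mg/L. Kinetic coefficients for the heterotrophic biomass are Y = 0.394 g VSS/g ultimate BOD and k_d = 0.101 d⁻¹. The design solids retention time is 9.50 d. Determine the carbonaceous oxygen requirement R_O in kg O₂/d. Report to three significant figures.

R_O ≈ 311 kg O₂/d

Observed yield with endogenous decay: Y_obs = Y / (1 + k_d·θ_c) = 0.394 / (1 + 0.101 × 9.50) = 0.394 / 1.960 = 0.2011 g VSS/g ultimate BOD.
ΔS = 1700 − 11.3 = 1689 mg/L, so the substrate removal rate is 258 × 1689/1000 = 435.7 kg ultimate BOD/d.
P_X = Y_obs·Q·(S₀ − S) = 0.2011 × 435.7 = 87.60 kg VSS/d.
Carbonaceous O₂ demand = substrate oxidised − cell-mass equivalent = 435.7 − 1.42 × 87.60 = 311.3 kg O₂/d.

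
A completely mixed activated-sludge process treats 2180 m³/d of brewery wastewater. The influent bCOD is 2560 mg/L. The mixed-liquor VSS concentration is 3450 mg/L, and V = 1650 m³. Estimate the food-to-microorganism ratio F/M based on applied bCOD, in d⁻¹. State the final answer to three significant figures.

F/M ≈ 0.980 d⁻¹

F/M = applied load / biomass = Q·S₀/(V·X) = 2180 × 2560 / (1650 × 3450) = 0.9804 d⁻¹.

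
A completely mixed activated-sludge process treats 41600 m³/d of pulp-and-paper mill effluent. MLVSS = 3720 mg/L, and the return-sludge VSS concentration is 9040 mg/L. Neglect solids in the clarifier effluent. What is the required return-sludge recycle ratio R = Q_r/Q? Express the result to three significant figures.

Solids balance on the clarifier gives (1+R)X = R·X_r, so R = X/(X_r − X) = 3720 / (9040 − 3720) = 0.6992.

R ≈ 0.699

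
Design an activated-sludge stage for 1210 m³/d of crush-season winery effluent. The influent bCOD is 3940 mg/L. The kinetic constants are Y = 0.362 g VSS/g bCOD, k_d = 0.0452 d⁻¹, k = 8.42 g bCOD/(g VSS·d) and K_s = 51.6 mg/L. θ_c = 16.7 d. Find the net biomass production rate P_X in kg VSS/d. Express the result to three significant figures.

P_X ≈ 983 kg VSS/d

Effluent substrate depends only on kinetics and SRT: S = K_s(1 + k_d θ_c) / [θ_c(Yk − k_d) − 1] = 51.6 × (1 + 0.0452 × 16.7) / [16.7 × (0.362 × 8.42 − 0.0452) − 1] = 90.55 / 49.15 = 1.842 mg/L.
Y_obs = Y / (1 + k_d θ_c) = 0.362 / (1 + 0.0452 × 16.7) = 0.362 / 1.755 = 0.2063.
Q·(S₀ − S) = 1210 × (3940 − 1.84) × 10⁻³ = 4765 kg/d removed.
Biomass produced: P_X = Y_obs·Q·ΔS = 0.2063 × 4765 ≈ 983.0 kg VSS/d.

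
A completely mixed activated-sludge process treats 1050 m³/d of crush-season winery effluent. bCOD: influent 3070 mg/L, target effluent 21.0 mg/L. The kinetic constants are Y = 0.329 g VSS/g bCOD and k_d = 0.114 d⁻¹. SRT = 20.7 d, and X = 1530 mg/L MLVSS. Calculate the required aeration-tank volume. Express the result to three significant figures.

V ≈ 4240 m³

From the SRT design equation V = Y Q (S₀−S) θ_c / [X (1 + k_d θ_c)] = 0.329 × 1050 × (3070 − 21.0) × 20.7 / [1530 × (1 + 0.114 × 20.7)] = 2.18×10^7 / 5140 = 4241 m³.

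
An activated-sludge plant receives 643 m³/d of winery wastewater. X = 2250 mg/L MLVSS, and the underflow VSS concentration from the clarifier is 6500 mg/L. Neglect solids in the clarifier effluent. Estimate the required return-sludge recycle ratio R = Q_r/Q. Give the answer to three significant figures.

R ≈ 0.529

R = Q_r/Q = X/(X_r − X) = 2250 / (6500 − 2250) = 0.5294.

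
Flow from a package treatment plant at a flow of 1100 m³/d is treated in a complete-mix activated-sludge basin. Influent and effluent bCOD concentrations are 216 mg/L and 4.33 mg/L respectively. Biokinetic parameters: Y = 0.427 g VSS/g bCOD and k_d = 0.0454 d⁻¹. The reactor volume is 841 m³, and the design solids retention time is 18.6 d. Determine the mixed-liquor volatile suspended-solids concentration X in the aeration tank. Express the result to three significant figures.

From V·X·(1 + k_d·θ_c) = Y·Q·(S₀ − S)·θ_c: X = 0.427 × 1100 × (216 − 4.33) × 18.6 / [841 × (1 + 0.0454 × 18.6)] = 1192 mg/L.

X ≈ 1190 mg/L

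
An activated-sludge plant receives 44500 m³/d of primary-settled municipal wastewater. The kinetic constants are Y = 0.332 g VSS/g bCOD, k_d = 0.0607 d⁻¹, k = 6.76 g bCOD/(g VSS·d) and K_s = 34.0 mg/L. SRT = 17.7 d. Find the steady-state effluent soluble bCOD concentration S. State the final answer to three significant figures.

S ≈ 1.87 mg/L

From the Monod/SRT balance for a CMAS, S = K_s·(1+k_d θ_c)/[θ_c·(Y k − k_d) − 1] = 34.0 × (1 + 0.0607 × 17.7) / [17.7 × (0.332 × 6.76 − 0.0607) − 1] = 70.53 / 37.65 = 1.873 mg/L.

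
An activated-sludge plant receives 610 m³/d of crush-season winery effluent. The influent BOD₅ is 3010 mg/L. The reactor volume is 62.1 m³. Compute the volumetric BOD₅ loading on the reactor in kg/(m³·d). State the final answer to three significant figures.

L_v = Q S₀ / V = 610 × 3010 × 10⁻³ / 62.10 = 29.57 kg/(m³·d).

L_v ≈ 29.6 kg BOD₅/(m³·d)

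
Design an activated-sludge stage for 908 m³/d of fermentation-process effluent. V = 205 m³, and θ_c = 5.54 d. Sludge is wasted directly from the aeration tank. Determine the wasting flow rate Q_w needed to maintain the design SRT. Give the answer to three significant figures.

Q_w ≈ 37.0 m³/d

For wasting at MLVSS concentration, Q_w = V/θ_c = 205.0/5.54 = 37.00 m³/d.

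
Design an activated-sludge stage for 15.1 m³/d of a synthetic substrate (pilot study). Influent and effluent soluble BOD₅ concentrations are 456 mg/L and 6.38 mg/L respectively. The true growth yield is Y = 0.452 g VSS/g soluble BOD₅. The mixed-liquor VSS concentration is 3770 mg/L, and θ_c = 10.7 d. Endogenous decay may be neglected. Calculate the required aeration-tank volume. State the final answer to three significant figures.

V ≈ 8.71 m³

V·X = Y·Q·ΔS·θ_c gives V = 0.452 × 15.1 × (456 − 6.38) × 10.7 / 3770 = 8.710 m³.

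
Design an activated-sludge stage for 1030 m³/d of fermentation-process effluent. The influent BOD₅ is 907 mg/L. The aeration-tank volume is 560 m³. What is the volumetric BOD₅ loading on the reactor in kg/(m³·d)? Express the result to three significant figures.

L_v ≈ 1.67 kg BOD₅/(m³·d)

L_v = Q S₀ / V = 1030 × 907 × 10⁻³ / 560.0 = 1.668 kg/(m³·d).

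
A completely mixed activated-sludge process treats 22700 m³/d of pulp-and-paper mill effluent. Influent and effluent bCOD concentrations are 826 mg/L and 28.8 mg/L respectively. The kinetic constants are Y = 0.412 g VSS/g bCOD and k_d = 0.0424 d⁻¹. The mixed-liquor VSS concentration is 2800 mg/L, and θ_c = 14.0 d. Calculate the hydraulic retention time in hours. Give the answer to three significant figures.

Steady-state biomass mass balance: V·X·(1 + k_d·θ_c) = Y·Q·(S₀ − S)·θ_c, so V = 0.412 × 22700 × (826 − 28.8) × 14.0 / [2800 × (1 + 0.0424 × 14.0)] = 1.04×10^8 / 4462 = 23393 m³.
Hydraulic retention time τ = V/Q = 23393 / 22700 = 1.031 d = 24.73 h.

τ ≈ 24.7 h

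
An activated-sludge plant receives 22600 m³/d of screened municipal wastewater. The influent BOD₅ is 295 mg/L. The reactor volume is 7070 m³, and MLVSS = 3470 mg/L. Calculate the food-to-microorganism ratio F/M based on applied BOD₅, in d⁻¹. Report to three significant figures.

F/M ≈ 0.272 d⁻¹

F/M = applied load / biomass = Q·S₀/(V·X) = 22600 × 295 / (7070 × 3470) = 0.2718 d⁻¹.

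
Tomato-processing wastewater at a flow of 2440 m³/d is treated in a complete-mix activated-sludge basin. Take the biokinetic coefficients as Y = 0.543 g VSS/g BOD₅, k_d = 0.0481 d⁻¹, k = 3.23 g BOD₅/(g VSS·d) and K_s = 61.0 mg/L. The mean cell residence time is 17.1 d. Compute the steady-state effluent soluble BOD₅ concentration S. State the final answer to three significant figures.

S ≈ 3.95 mg/L

From the Monod/SRT balance for a CMAS, S = K_s·(1+k_d θ_c)/[θ_c·(Y k − k_d) − 1] = 61.0 × (1 + 0.0481 × 17.1) / [17.1 × (0.543 × 3.23 − 0.0481) − 1] = 111.2 / 28.17 = 3.947 mg/L.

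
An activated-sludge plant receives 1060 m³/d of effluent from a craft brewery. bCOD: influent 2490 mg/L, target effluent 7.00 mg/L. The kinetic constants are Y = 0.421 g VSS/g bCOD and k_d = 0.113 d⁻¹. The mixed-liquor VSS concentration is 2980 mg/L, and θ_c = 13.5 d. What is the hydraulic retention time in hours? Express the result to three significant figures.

τ ≈ 45.0 h

Rearranging the biomass balance for a CMAS with decay, V = Y·Q·ΔS·θ_c / [X·(1+k_d θ_c)] = 0.421 × 1060 × (2490 − 7.00) × 13.5 / [2980 × (1 + 0.113 × 13.5)] = 1.5×10^7 / 7526 = 1988 m³.
Hydraulic retention time τ = V/Q = 1988 / 1060 = 1.875 d = 45.00 h.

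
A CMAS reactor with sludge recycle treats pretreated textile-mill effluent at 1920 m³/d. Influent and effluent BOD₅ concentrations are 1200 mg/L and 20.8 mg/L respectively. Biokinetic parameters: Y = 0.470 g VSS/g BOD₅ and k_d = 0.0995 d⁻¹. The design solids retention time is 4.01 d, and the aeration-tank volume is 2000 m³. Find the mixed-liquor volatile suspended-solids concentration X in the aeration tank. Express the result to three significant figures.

X = Y·Q·ΔS·θ_c / [V·(1 + k_d θ_c)] = 0.470 × 1920 × (1200 − 20.8) × 4.01 / [2000 × (1 + 0.0995 × 4.01)] = 1525 mg/L.

X ≈ 1530 mg/L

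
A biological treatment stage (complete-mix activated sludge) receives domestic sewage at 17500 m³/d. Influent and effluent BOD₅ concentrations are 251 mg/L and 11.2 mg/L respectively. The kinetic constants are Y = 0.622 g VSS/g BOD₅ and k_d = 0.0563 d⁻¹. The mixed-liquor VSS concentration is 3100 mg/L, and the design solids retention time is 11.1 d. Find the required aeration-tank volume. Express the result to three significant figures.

V ≈ 5750 m³

From the SRT design equation V = Y Q (S₀−S) θ_c / [X (1 + k_d θ_c)] = 0.622 × 17500 × (251 − 11.2) × 11.1 / [3100 × (1 + 0.0563 × 11.1)] = 2.9×10^7 / 5037 = 5752 m³.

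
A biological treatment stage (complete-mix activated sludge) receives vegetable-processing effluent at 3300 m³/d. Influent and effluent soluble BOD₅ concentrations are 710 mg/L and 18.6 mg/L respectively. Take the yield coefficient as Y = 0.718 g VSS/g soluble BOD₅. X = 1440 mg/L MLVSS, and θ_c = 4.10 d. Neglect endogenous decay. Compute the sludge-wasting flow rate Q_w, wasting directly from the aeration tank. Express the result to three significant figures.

Q_w ≈ 1140 m³/d

With k_d = 0 the design equation reduces to V = Y Q (S₀−S) θ_c / X = 0.718 × 3300 × (710 − 18.6) × 4.10 / 1440 = 4664 m³.
With mixed-liquor wasting, θ_c = V/Q_w, so Q_w = V/θ_c = 4664/4.10 = 1138 m³/d.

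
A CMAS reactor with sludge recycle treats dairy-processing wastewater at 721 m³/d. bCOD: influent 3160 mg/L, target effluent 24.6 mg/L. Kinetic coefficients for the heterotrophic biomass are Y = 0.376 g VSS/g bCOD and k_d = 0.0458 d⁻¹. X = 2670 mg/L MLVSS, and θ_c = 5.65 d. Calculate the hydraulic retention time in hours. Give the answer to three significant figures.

Steady-state biomass mass balance: V·X·(1 + k_d·θ_c) = Y·Q·(S₀ − S)·θ_c, so V = 0.376 × 721 × (3160 − 24.6) × 5.65 / [2670 × (1 + 0.0458 × 5.65)] = 4.8×10^6 / 3361 = 1429 m³.
τ = V/Q = 1429/721 = 1.982 d, or 47.56 h.

τ ≈ 47.6 h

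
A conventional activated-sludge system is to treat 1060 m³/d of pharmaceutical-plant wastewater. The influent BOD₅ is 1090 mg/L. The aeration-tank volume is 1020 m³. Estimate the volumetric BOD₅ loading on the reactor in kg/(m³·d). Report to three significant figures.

Volumetric loading L_v = Q·S₀ / V = 1060 × 1090 g/m³ / 1020 m³ = 1133 g/(m³·d) = 1.133 kg BOD₅/(m³·d).

L_v ≈ 1.13 kg BOD₅/(m³·d)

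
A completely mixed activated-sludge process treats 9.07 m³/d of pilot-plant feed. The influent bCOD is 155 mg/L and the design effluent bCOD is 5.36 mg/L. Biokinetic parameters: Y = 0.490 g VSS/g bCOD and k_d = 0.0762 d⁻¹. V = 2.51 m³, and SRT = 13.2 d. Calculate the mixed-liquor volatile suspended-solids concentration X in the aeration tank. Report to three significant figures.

Solving the biomass balance for X: X = Y Q (S₀−S) θ_c / [V (1+k_d θ_c)] = 0.490 × 9.07 × (155 − 5.36) × 13.2 / [2.51 × (1 + 0.0762 × 13.2)] = 1744 mg/L.

X ≈ 1740 mg/L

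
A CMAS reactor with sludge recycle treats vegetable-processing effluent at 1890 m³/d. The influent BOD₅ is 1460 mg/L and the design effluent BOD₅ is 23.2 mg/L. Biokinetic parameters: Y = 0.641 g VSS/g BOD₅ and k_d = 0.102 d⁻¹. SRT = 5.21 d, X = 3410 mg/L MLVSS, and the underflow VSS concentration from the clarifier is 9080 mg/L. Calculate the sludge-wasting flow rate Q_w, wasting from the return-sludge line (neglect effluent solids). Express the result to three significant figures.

Q_w ≈ 125 m³/d

Rearranging the biomass balance for a CMAS with decay, V = Y·Q·ΔS·θ_c / [X·(1+k_d θ_c)] = 0.641 × 1890 × (1460 − 23.2) × 5.21 / [3410 × (1 + 0.102 × 5.21)] = 9.07×10^6 / 5222 = 1737 m³.
Wasting from the return line (neglecting effluent solids): Q_w = V·X / (θ_c·X_r) = 1737 × 3410 / (5.21 × 9080) = 125.2 m³/d.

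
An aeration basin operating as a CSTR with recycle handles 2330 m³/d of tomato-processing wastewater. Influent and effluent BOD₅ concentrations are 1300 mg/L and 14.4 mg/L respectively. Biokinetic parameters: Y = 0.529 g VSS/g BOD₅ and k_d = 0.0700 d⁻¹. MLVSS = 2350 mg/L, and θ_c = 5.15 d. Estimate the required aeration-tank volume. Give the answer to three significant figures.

V ≈ 2550 m³

Rearranging the biomass balance for a CMAS with decay, V = Y·Q·ΔS·θ_c / [X·(1+k_d θ_c)] = 0.529 × 2330 × (1300 − 14.4) × 5.15 / [2350 × (1 + 0.0700 × 5.15)] = 8.16×10^6 / 3197 = 2552 m³.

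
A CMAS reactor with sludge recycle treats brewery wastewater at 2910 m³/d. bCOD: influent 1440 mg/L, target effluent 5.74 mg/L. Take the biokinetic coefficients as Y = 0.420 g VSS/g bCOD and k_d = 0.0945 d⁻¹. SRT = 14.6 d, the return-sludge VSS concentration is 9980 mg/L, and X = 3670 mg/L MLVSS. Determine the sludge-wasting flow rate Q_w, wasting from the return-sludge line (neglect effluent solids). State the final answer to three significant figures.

Q_w ≈ 73.8 m³/d

Rearranging the biomass balance for a CMAS with decay, V = Y·Q·ΔS·θ_c / [X·(1+k_d θ_c)] = 0.420 × 2910 × (1440 − 5.74) × 14.6 / [3670 × (1 + 0.0945 × 14.6)] = 2.56×10^7 / 8733 = 2930 m³.
Q_w = (V·X)/(θ_c X_r) = 2930 × 3670 / (14.6 × 9980) = 73.81 m³/d.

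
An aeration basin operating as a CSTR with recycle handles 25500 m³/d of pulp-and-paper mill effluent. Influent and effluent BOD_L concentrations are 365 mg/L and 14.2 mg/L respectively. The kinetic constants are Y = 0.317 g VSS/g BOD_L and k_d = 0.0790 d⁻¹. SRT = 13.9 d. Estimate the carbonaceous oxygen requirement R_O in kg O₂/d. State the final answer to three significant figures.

Observed yield with endogenous decay: Y_obs = Y / (1 + k_d·θ_c) = 0.317 / (1 + 0.0790 × 13.9) = 0.317 / 2.098 = 0.1511 g VSS/g BOD_L.
ΔS = 365 − 14.2 = 350.8 mg/L, so the substrate removal rate is 25500 × 350.8/1000 = 8945 kg BOD_L/d.
P_X = Y_obs·Q·(S₀ − S) = 0.1511 × 8945 = 1352 kg VSS/d.
R_O = Q·ΔS − 1.42 P_X = 8945 − 1919 = 7026 kg O₂/d.

R_O ≈ 7030 kg O₂/d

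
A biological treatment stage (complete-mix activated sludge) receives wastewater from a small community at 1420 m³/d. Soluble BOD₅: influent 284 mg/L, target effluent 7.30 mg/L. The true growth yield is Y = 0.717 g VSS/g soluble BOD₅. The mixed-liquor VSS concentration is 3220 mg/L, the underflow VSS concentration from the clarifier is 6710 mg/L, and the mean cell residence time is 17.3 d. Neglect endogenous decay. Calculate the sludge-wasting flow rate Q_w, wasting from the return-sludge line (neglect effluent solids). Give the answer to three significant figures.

Q_w ≈ 42.0 m³/d

V·X = Y·Q·ΔS·θ_c gives V = 0.717 × 1420 × (284 − 7.30) × 17.3 / 3220 = 1514 m³.
Wasting from the return line (neglecting effluent solids): Q_w = V·X / (θ_c·X_r) = 1514 × 3220 / (17.3 × 6710) = 41.98 m³/d.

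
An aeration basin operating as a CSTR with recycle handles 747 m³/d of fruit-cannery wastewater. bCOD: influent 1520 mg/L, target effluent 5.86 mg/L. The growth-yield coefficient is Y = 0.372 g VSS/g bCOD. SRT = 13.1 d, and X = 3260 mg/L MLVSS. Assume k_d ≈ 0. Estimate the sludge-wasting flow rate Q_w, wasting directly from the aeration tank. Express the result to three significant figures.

Q_w ≈ 129 m³/d

With k_d = 0 the design equation reduces to V = Y Q (S₀−S) θ_c / X = 0.372 × 747 × (1520 − 5.86) × 13.1 / 3260 = 1691 m³.
For wasting at MLVSS concentration, Q_w = V/θ_c = 1691/13.1 = 129.1 m³/d.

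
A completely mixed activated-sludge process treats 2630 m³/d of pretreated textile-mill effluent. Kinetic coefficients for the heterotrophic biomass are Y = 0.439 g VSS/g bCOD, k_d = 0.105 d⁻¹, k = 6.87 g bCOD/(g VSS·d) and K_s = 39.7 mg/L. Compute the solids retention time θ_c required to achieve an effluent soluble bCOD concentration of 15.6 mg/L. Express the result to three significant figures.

From 1/θ_c = Y·k·S/(K_s + S) − k_d: Y·k·S/(K_s+S) = 0.439 × 6.87 × 15.6 / (39.7 + 15.6) = 0.8508 d⁻¹.
1/θ_c = 0.8508 − 0.105 = 0.7458 d⁻¹, so θ_c = 1.341 d.

θ_c ≈ 1.34 d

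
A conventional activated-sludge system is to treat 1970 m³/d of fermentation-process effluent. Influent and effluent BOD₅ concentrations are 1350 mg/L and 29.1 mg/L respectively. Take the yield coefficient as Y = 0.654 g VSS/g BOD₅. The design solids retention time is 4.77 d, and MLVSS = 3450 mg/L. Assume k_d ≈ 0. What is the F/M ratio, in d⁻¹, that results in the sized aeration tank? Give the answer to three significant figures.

F/M ≈ 0.328 d⁻¹

V·X = Y·Q·ΔS·θ_c gives V = 0.654 × 1970 × (1350 − 29.1) × 4.77 / 3450 = 2353 m³.
F/M = Q·S₀ / (V·X) = 1970 × 1350 / (2353 × 3450) = 0.3276 g BOD₅·(g VSS·d)⁻¹.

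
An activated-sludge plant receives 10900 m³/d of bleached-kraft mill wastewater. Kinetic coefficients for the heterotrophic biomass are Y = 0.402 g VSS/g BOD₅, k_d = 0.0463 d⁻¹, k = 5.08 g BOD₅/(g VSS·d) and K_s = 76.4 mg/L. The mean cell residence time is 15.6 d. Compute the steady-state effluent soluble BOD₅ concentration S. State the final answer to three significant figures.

S ≈ 4.37 mg/L

For a completely mixed reactor with recycle the Lawrence–McCarty relation gives S = K_s·(1 + k_d·θ_c) / [θ_c·(Y·k − k_d) − 1] = 76.4 × (1 + 0.0463 × 15.6) / [15.6 × (0.402 × 5.08 − 0.0463) − 1] = 131.6 / 30.14 = 4.366 mg/L.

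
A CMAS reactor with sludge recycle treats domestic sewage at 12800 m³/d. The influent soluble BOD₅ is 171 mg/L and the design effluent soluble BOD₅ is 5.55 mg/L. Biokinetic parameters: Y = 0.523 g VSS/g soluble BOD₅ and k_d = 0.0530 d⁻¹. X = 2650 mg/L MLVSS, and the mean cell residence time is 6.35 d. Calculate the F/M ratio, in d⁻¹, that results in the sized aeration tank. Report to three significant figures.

F/M ≈ 0.416 d⁻¹

Steady-state biomass mass balance: V·X·(1 + k_d·θ_c) = Y·Q·(S₀ − S)·θ_c, so V = 0.523 × 12800 × (171 − 5.55) × 6.35 / [2650 × (1 + 0.0530 × 6.35)] = 7.03×10^6 / 3542 = 1986 m³.
F/M = applied load / biomass = Q·S₀/(V·X) = 12800 × 171 / (1986 × 2650) = 0.4159 d⁻¹.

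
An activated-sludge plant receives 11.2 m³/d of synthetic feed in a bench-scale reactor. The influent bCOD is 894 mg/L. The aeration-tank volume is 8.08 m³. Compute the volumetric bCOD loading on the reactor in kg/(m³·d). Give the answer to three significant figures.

Applied bCOD load per unit volume = Q·S₀/V = (11.2 × 894/1000)/8.080 = 1.239 kg bCOD·m⁻³·d⁻¹.

L_v ≈ 1.24 kg bCOD/(m³·d)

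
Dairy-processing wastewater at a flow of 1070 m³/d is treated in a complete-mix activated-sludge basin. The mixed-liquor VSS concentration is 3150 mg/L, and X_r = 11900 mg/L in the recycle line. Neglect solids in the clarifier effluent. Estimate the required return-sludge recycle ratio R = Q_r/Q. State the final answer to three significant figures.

R ≈ 0.360

Solids balance on the clarifier gives (1+R)X = R·X_r, so R = X/(X_r − X) = 3150 / (11900 − 3150) = 0.3600.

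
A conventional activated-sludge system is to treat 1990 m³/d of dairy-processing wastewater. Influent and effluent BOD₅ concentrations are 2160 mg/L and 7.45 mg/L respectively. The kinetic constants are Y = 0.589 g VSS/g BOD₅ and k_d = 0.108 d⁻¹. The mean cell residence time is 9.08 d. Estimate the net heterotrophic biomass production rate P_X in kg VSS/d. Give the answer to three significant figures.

Correct the yield for decay: Y_obs = Y/(1 + k_d θ_c) = 0.589 / (1 + 0.108 × 9.08) = 0.589 / 1.981 = 0.2974.
Substrate removed = Q·(S₀ − S) = 1990 m³/d × (2160 − 7.45) g/m³ = 4.28×10^6 g/d = 4284 kg/d.
P_X = Y_obs · Q(S₀ − S) = 0.2974 × 4284 = 1274 kg VSS/d.

P_X ≈ 1270 kg VSS/d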